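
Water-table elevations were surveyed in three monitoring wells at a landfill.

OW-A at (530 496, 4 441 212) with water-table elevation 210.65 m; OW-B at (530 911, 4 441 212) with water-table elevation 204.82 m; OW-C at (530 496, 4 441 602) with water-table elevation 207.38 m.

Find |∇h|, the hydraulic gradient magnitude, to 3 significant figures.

0.0164

∂h/∂x = (204.82 − 210.65) / (530911 − 530496) = -0.01405
∂h/∂y = (207.38 − 210.65) / (4441602 − 4441212) = -0.008385
|∇h| = √(-0.01405² + -0.008385²) = 0.01636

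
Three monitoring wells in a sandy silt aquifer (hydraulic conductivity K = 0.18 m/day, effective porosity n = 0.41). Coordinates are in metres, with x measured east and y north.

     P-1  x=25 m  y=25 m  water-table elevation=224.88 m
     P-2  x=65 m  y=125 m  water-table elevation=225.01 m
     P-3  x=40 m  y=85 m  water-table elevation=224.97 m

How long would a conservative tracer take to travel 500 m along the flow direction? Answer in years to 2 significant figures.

1400 years

With h = a·x + b·y + c and P-1 as origin, the differences give:
  40·a + 100·b = +0.13
  15·a + 60·b = +0.09
Eliminate b (×60 and ×100, subtract): 900·a = -1.200 → a = ∂h/∂x = -0.001333
Back-substitute: b = ∂h/∂y = +0.001833.
|∇h| = √(-0.001333² + 0.001833²) = 0.002266
Seepage velocity v = K·i/n = 0.18 × 0.002266 / 0.41 = 0.0009948 m/day.
t = 500 / 0.0009948 = 5.026e+05 days = 1.38e+03 years.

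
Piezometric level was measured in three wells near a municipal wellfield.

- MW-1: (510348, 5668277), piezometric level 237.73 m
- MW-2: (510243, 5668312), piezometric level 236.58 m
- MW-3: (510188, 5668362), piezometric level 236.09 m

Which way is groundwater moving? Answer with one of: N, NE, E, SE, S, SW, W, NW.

Taking MW-1 as reference: MW-2−MW-1 = (-105, 35, -1.15); MW-3−MW-1 = (-160, 85, -1.64).
Solve a·Δx + b·Δy = Δh: det = (-105)·85 − (-160)·35 = -3325.
∂h/∂x = [(-1.15)·85 − (-1.64)·35] / -3325 = +0.01214
∂h/∂y = [(-105)·(-1.64) − (-160)·(-1.15)] / -3325 = +0.003549
Flow = −∇h = (-0.01214 east, -0.003549 north), which points west.

W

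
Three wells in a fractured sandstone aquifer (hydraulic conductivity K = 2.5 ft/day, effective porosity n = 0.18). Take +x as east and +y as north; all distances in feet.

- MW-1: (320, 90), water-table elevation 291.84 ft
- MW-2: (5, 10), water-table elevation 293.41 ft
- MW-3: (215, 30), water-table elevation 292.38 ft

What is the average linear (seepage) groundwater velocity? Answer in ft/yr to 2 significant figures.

25 ft/yr

Taking MW-1 as reference: MW-2−MW-1 = (-315, -80, +1.57); MW-3−MW-1 = (-105, -60, +0.54).
Solve a·Δx + b·Δy = Δh: det = (-315)·(-60) − (-105)·(-80) = 10500.
∂h/∂x = [(+1.57)·(-60) − (+0.54)·(-80)] / 10500 = -0.004857
∂h/∂y = [(-315)·(+0.54) − (-105)·(+1.57)] / 10500 = -0.0005000
|∇h| = √(-0.004857² + -0.0005000²) = 0.004883
Seepage velocity v = K·i/n = 2.5 × 0.004883 / 0.18 = 0.06782 ft/day = 24.77 ft/yr.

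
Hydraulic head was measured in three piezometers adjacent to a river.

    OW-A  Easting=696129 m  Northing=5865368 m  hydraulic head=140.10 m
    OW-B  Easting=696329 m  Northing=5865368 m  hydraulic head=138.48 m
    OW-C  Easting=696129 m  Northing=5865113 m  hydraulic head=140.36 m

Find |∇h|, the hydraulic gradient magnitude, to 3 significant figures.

0.00816

∂h/∂x = (138.48 − 140.10) / (696329 − 696129) = -0.008100
∂h/∂y = (140.36 − 140.10) / (5865113 − 5865368) = -0.001020
|∇h| = √(-0.008100² + -0.001020²) = 0.008164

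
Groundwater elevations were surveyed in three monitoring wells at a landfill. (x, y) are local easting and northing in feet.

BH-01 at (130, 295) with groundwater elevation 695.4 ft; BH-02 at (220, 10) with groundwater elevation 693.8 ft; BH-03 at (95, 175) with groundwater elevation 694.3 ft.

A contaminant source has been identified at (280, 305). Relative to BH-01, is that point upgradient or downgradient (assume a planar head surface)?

Three-point gradient (reference BH-01): Δ to BH-02 = (90, -285, -1.6), Δ to BH-03 = (-35, -120, -1.1).
∂h/∂x = +0.005848, ∂h/∂y = +0.007461 (det = -20775).
Head at (280, 305) = 695.4 + (+0.005848)·(150) + (+0.007461)·(10) = 696.35 ft.
That is higher than the 695.4 ft at BH-01, so the point is upgradient.

upgradient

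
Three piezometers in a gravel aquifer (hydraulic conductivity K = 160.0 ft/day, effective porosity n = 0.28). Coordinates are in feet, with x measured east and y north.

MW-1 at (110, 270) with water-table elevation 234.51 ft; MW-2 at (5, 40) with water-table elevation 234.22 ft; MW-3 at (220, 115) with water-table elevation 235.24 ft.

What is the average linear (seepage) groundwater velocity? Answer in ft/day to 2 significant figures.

3.0 ft/day

With h = a·x + b·y + c and MW-1 as origin, the differences give:
  (-105)·a + (-230)·b = -0.29
  110·a + (-155)·b = +0.73
Eliminate b (×(-155) and ×(-230), subtract): 41575·a = 212.850 → a = ∂h/∂x = +0.005120
Back-substitute: b = ∂h/∂y = -0.001076.
|∇h| = √(0.005120² + -0.001076²) = 0.005232
Seepage velocity v = K·i/n = 160.0 × 0.005232 / 0.28 = 2.99 ft/day.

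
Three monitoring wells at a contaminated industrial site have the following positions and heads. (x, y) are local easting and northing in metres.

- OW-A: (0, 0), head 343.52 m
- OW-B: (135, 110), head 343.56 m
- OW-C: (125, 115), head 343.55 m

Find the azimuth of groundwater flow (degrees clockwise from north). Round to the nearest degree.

With h = a·x + b·y + c and OW-A as origin, the differences give:
  135·a + 110·b = +0.04
  125·a + 115·b = +0.03
Eliminate b (×115 and ×110, subtract): 1775·a = 1.300 → a = ∂h/∂x = +0.0007324
Back-substitute: b = ∂h/∂y = -0.0005352.
Flow direction (−∇h) has components (-0.0007324 E, +0.0005352 N).
Azimuth = atan2(E, N) = atan2(-0.0007324, +0.0005352) = 306.2° ≈ 306°.

306°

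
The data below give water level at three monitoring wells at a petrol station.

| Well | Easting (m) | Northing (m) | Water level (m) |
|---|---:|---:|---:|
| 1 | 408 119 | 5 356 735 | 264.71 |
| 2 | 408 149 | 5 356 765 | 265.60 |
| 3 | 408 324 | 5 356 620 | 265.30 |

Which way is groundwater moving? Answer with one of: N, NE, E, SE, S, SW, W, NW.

Differences from 1: to 2 (Δx, Δy, Δh) = (30, 30, +0.89); to 3 = (205, -115, +0.59).
Solve a·Δx + b·Δy = Δh: det = 30·(-115) − 205·30 = -9600.
∂h/∂x = [(+0.89)·(-115) − (+0.59)·30] / -9600 = +0.01251
∂h/∂y = [30·(+0.59) − 205·(+0.89)] / -9600 = +0.01716
Flow = −∇h = (-0.01251 east, -0.01716 north), which points southwest.

SW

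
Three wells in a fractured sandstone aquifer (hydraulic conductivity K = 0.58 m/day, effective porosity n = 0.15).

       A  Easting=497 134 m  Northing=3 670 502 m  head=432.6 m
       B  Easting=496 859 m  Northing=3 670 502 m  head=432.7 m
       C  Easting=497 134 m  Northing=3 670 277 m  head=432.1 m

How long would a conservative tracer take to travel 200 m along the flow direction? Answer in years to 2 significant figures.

∂h/∂x = (432.7 − 432.6) / (496859 − 497134) = -0.0003636
∂h/∂y = (432.1 − 432.6) / (3670277 − 3670502) = +0.002222
|∇h| = √(-0.0003636² + 0.002222²) = 0.002252
Seepage velocity v = K·i/n = 0.58 × 0.002252 / 0.15 = 0.008708 m/day.
t = 200 / 0.008708 = 2.297e+04 days = 62.9 years.

63 years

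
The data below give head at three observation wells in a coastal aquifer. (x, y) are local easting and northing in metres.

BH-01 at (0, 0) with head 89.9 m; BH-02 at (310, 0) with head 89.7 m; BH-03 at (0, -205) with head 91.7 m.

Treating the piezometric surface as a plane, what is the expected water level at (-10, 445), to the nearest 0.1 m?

∂h/∂x = (89.7 − 89.9) / (310 − 0) = -0.0006452
∂h/∂y = (91.7 − 89.9) / (-205 − 0) = -0.008780
h(-10, 445) = 89.9 + (-0.0006452)·(-10) + (-0.008780)·(445) = 89.9 +0.006 -3.907 = 85.999 m.

86.0 m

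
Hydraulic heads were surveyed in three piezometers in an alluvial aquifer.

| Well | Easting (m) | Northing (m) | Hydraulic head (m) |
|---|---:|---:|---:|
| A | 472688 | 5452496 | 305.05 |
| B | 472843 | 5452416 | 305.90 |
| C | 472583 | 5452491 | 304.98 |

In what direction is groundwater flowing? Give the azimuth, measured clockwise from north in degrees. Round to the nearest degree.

Taking A as reference: B−A = (155, -80, +0.85); C−A = (-105, -5, -0.07).
Solve a·Δx + b·Δy = Δh: det = 155·(-5) − (-105)·(-80) = -9175.
∂h/∂x = [(+0.85)·(-5) − (-0.07)·(-80)] / -9175 = +0.001074
∂h/∂y = [155·(-0.07) − (-105)·(+0.85)] / -9175 = -0.008545
Flow direction (−∇h) has components (-0.001074 E, +0.008545 N).
Azimuth = atan2(E, N) = atan2(-0.001074, +0.008545) = 352.8° ≈ 353°.

353°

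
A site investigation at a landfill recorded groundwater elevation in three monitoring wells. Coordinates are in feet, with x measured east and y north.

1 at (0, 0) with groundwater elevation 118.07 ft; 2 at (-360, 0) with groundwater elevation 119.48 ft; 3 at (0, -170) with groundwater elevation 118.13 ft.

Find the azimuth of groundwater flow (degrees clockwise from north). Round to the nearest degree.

085°

∂h/∂x = (119.48 − 118.07) / (-360 − 0) = -0.003917
∂h/∂y = (118.13 − 118.07) / (-170 − 0) = -0.0003529
Flow direction (−∇h) has components (+0.003917 E, +0.0003529 N).
Azimuth = atan2(E, N) = atan2(+0.003917, +0.0003529) = 84.9° ≈ 085°.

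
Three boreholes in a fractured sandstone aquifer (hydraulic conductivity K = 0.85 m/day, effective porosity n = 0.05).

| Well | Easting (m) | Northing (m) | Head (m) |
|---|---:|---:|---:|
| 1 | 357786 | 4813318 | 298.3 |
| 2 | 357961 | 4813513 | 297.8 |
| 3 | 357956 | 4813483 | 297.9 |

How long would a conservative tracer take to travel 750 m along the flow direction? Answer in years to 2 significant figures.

With h = a·x + b·y + c and 1 as origin, the differences give:
  175·a + 195·b = -0.5
  170·a + 165·b = -0.4
Eliminate b (×165 and ×195, subtract): -4275·a = -4.50 → a = ∂h/∂x = +0.001053
Back-substitute: b = ∂h/∂y = -0.003509.
|∇h| = √(0.001053² + -0.003509²) = 0.003664
Seepage velocity v = K·i/n = 0.85 × 0.003664 / 0.05 = 0.06229 m/day.
t = 750 / 0.06229 = 1.204e+04 days = 33 years.

33 years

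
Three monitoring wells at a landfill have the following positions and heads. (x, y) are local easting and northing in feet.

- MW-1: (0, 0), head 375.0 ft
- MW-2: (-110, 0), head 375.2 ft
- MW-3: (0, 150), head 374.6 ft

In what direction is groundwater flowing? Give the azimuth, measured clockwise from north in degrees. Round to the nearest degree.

∂h/∂x = (375.2 − 375.0) / (-110 − 0) = -0.001818
∂h/∂y = (374.6 − 375.0) / (150 − 0) = -0.002667
Flow direction (−∇h) has components (+0.001818 E, +0.002667 N).
Azimuth = atan2(E, N) = atan2(+0.001818, +0.002667) = 34.3° ≈ 034°.

034°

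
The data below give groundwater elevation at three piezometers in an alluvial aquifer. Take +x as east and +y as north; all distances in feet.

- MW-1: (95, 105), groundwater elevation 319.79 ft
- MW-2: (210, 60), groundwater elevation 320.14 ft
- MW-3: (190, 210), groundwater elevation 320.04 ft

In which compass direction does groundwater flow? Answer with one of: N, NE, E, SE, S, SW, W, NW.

W

Taking MW-1 as reference: MW-2−MW-1 = (115, -45, +0.35); MW-3−MW-1 = (95, 105, +0.25).
Determinant of the coordinate differences = 115·105 − 95·(-45) = 16350.
∂h/∂x = [(+0.35)·105 − (+0.25)·(-45)] / 16350 = +0.002936
∂h/∂y = [115·(+0.25) − 95·(+0.35)] / 16350 = -0.0002752
Flow = −∇h = (-0.002936 east, +0.0002752 north), which points west.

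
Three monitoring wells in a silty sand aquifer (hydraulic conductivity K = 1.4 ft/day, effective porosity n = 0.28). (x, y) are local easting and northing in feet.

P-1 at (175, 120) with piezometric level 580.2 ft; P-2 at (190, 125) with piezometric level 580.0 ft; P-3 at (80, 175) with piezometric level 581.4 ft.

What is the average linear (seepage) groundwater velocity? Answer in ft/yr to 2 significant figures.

Differences from P-1: to P-2 (Δx, Δy, Δh) = (15, 5, -0.2); to P-3 = (-95, 55, +1.2).
Solve a·Δx + b·Δy = Δh: det = 15·55 − (-95)·5 = 1300.
∂h/∂x = [(-0.2)·55 − (+1.2)·5] / 1300 = -0.01308
∂h/∂y = [15·(+1.2) − (-95)·(-0.2)] / 1300 = -0.0007692
|∇h| = √(-0.01308² + -0.0007692²) = 0.0131
Seepage velocity v = K·i/n = 1.4 × 0.0131 / 0.28 = 0.0655 ft/day = 23.92 ft/yr.

24 ft/yr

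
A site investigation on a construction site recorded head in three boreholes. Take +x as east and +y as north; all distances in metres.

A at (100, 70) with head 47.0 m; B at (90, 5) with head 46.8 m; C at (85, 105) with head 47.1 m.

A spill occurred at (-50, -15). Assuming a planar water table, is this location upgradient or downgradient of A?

Taking A as reference: B−A = (-10, -65, -0.2); C−A = (-15, 35, +0.1).
Solve a·Δx + b·Δy = Δh: det = (-10)·35 − (-15)·(-65) = -1325.
∂h/∂x = [(-0.2)·35 − (+0.1)·(-65)] / -1325 = +0.0003774
∂h/∂y = [(-10)·(+0.1) − (-15)·(-0.2)] / -1325 = +0.003019
Head at (-50, -15) = 47.0 + (+0.0003774)·(-150) + (+0.003019)·(-85) = 46.69 m.
That is lower than the 47.0 m at A, so the point is downgradient.

downgradient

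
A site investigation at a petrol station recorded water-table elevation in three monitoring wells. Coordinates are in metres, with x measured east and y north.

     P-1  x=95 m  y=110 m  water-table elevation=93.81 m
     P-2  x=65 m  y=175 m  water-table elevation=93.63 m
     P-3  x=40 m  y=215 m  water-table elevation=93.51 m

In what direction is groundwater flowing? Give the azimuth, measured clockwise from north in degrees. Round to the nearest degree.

Three-point gradient (reference P-1): Δ to P-2 = (-30, 65, -0.18), Δ to P-3 = (-55, 105, -0.30).
∂h/∂x = +0.001412, ∂h/∂y = -0.002118 (det = 425).
Flow direction (−∇h) has components (-0.001412 E, +0.002118 N).
Azimuth = atan2(E, N) = atan2(-0.001412, +0.002118) = 326.3° ≈ 326°.

326°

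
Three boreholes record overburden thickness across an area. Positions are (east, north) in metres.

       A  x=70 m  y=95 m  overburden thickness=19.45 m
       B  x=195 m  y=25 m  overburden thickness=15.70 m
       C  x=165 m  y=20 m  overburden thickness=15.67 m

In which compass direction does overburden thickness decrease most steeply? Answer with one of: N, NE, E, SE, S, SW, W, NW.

S

Taking A as reference: B−A = (125, -70, -3.75); C−A = (95, -75, -3.78).
Determinant of the coordinate differences = 125·(-75) − 95·(-70) = -2725.
∂d/∂x = [(-3.75)·(-75) − (-3.78)·(-70)] / -2725 = -0.006110
∂d/∂y = [125·(-3.78) − 95·(-3.75)] / -2725 = +0.04266
Steepest decrease is along −∇f = (+0.006110 E, -0.04266 N) → south.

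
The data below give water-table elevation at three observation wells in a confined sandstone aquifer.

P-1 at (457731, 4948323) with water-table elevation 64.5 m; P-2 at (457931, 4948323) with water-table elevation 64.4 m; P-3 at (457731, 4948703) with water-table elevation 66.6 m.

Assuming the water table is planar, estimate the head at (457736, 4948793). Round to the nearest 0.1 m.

∂h/∂x = (64.4 − 64.5) / (457931 − 457731) = -0.0005000
∂h/∂y = (66.6 − 64.5) / (4948703 − 4948323) = +0.005526
h(457736, 4948793) = 64.5 + (-0.0005000)·(5) + (+0.005526)·(470) = 64.5 -0.002 +2.597 = 67.095 m.

67.1 m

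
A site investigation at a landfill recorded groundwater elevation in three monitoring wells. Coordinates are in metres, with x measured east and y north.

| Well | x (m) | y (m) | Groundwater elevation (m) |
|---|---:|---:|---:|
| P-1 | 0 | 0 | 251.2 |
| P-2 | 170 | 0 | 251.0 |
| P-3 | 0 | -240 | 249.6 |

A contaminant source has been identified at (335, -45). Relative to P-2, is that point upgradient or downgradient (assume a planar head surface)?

∂h/∂x = (251.0 − 251.2) / (170 − 0) = -0.001176
∂h/∂y = (249.6 − 251.2) / (-240 − 0) = +0.006667
Head at (335, -45) = 251.2 + (-0.001176)·(335) + (+0.006667)·(-45) = 250.51 m.
That is lower than the 251.0 m at P-2, so the point is downgradient.

downgradient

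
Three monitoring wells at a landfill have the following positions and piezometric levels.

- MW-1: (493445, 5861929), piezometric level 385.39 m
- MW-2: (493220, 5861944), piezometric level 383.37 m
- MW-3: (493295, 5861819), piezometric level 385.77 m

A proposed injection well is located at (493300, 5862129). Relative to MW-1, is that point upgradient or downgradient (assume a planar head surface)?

With h = a·x + b·y + c and MW-1 as origin, the differences give:
  (-225)·a + 15·b = -2.02
  (-150)·a + (-110)·b = +0.38
Eliminate b (×(-110) and ×15, subtract): 27000·a = 216.500 → a = ∂h/∂x = +0.008019
Back-substitute: b = ∂h/∂y = -0.01439.
Head at (493300, 5862129) = 385.39 + (+0.008019)·(-145) + (-0.01439)·(200) = 381.35 m.
That is lower than the 385.39 m at MW-1, so the point is downgradient.

downgradient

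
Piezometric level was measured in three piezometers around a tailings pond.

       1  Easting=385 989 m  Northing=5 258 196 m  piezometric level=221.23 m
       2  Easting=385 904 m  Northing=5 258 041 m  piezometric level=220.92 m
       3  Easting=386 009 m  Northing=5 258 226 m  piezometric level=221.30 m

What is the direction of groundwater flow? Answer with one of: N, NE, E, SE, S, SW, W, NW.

Taking 1 as reference: 2−1 = (-85, -155, -0.31); 3−1 = (20, 30, +0.07).
Solve a·Δx + b·Δy = Δh: det = (-85)·30 − 20·(-155) = 550.
∂h/∂x = [(-0.31)·30 − (+0.07)·(-155)] / 550 = +0.002818
∂h/∂y = [(-85)·(+0.07) − 20·(-0.31)] / 550 = +0.0004545
Flow = −∇h = (-0.002818 east, -0.0004545 north), which points west.

W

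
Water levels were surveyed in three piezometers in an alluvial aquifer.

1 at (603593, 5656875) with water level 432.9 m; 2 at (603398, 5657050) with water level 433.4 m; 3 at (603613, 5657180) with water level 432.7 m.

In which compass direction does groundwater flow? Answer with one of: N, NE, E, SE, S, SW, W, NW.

E

Differences from 1: to 2 (Δx, Δy, Δh) = (-195, 175, +0.5); to 3 = (20, 305, -0.2).
Determinant of the coordinate differences = (-195)·305 − 20·175 = -62975.
∂h/∂x = [(+0.5)·305 − (-0.2)·175] / -62975 = -0.002977
∂h/∂y = [(-195)·(-0.2) − 20·(+0.5)] / -62975 = -0.0004605
Flow = −∇h = (+0.002977 east, +0.0004605 north), which points east.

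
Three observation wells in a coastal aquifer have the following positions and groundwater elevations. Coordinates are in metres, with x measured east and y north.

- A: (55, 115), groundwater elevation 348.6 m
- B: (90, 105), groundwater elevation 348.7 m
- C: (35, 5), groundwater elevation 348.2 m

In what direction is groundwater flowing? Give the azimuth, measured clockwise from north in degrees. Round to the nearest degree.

231°

Taking A as reference: B−A = (35, -10, +0.1); C−A = (-20, -110, -0.4).
Determinant of the coordinate differences = 35·(-110) − (-20)·(-10) = -4050.
∂h/∂x = [(+0.1)·(-110) − (-0.4)·(-10)] / -4050 = +0.003704
∂h/∂y = [35·(-0.4) − (-20)·(+0.1)] / -4050 = +0.002963
Flow direction (−∇h) has components (-0.003704 E, -0.002963 N).
Azimuth = atan2(E, N) = atan2(-0.003704, -0.002963) = 231.3° ≈ 231°.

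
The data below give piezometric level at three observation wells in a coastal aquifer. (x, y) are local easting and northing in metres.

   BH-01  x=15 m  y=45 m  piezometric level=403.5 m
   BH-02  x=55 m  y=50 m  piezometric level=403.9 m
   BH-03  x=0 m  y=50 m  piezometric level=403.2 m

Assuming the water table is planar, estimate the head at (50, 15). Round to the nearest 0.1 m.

With h = a·x + b·y + c and BH-01 as origin, the differences give:
  40·a + 5·b = +0.4
  (-15)·a + 5·b = -0.3
Eliminate b (×5 and ×5, subtract): 275·a = 3.50 → a = ∂h/∂x = +0.01273
Back-substitute: b = ∂h/∂y = -0.02182.
h(50, 15) = 403.5 + (+0.01273)·(35) + (-0.02182)·(-30) = 403.5 +0.445 +0.655 = 404.600 m.

404.6 m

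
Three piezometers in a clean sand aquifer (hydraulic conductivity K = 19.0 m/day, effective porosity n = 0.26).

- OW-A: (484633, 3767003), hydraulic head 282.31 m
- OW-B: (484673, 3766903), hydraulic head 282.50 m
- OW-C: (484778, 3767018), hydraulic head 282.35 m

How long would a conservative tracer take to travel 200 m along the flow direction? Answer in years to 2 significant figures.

4.2 years

With h = a·x + b·y + c and OW-A as origin, the differences give:
  40·a + (-100)·b = +0.19
  145·a + 15·b = +0.04
Eliminate b (×15 and ×(-100), subtract): 15100·a = 6.850 → a = ∂h/∂x = +0.0004536
Back-substitute: b = ∂h/∂y = -0.001719.
|∇h| = √(0.0004536² + -0.001719²) = 0.001778
Seepage velocity v = K·i/n = 19.0 × 0.001778 / 0.26 = 0.1299 m/day.
t = 200 / 0.1299 = 1540 days = 4.22 years.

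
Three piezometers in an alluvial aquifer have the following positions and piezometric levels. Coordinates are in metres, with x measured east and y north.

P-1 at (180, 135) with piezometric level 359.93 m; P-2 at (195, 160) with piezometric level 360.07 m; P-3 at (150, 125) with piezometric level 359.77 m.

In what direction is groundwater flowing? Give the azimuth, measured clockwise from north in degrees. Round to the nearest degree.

With h = a·x + b·y + c and P-1 as origin, the differences give:
  15·a + 25·b = +0.14
  (-30)·a + (-10)·b = -0.16
Eliminate b (×(-10) and ×25, subtract): 600·a = 2.600 → a = ∂h/∂x = +0.004333
Back-substitute: b = ∂h/∂y = +0.003000.
Flow direction (−∇h) has components (-0.004333 E, -0.003000 N).
Azimuth = atan2(E, N) = atan2(-0.004333, -0.003000) = 235.3° ≈ 235°.

235°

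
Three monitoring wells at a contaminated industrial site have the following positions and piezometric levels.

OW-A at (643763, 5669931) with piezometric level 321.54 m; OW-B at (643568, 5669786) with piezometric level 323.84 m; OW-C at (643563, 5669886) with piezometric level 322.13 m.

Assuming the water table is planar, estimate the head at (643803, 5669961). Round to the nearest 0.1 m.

Taking OW-A as reference: OW-B−OW-A = (-195, -145, +2.30); OW-C−OW-A = (-200, -45, +0.59).
Determinant of the coordinate differences = (-195)·(-45) − (-200)·(-145) = -20225.
∂h/∂x = [(+2.30)·(-45) − (+0.59)·(-145)] / -20225 = +0.0008875
∂h/∂y = [(-195)·(+0.59) − (-200)·(+2.30)] / -20225 = -0.01706
h(643803, 5669961) = 321.54 + (+0.0008875)·(40) + (-0.01706)·(30) = 321.54 +0.036 -0.512 = 321.064 m.

321.1 m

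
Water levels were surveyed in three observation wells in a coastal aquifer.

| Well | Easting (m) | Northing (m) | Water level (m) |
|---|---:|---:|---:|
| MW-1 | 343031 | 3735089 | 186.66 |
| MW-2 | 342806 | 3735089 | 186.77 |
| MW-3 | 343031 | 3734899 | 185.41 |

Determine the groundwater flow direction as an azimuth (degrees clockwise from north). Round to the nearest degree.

∂h/∂x = (186.77 − 186.66) / (342806 − 343031) = -0.0004889
∂h/∂y = (185.41 − 186.66) / (3734899 − 3735089) = +0.006579
Flow direction (−∇h) has components (+0.0004889 E, -0.006579 N).
Azimuth = atan2(E, N) = atan2(+0.0004889, -0.006579) = 175.8° ≈ 176°.

176°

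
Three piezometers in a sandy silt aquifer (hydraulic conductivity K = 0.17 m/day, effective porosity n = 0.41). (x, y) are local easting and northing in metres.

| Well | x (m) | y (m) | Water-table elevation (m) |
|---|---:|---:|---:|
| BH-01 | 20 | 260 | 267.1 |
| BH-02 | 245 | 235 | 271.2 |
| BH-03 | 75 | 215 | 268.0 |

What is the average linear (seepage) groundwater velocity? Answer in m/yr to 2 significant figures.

Differences from BH-01: to BH-02 (Δx, Δy, Δh) = (225, -25, +4.1); to BH-03 = (55, -45, +0.9).
Determinant of the coordinate differences = 225·(-45) − 55·(-25) = -8750.
∂h/∂x = [(+4.1)·(-45) − (+0.9)·(-25)] / -8750 = +0.01851
∂h/∂y = [225·(+0.9) − 55·(+4.1)] / -8750 = +0.002629
|∇h| = √(0.01851² + 0.002629²) = 0.0187
Seepage velocity v = K·i/n = 0.17 × 0.0187 / 0.41 = 0.007754 m/day = 2.832 m/yr.

2.8 m/yr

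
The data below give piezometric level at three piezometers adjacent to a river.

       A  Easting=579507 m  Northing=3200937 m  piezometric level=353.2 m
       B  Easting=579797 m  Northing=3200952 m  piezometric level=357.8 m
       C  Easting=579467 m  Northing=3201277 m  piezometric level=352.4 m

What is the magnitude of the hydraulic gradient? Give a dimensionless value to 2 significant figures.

Taking A as reference: B−A = (290, 15, +4.6); C−A = (-40, 340, -0.8).
Solve a·Δx + b·Δy = Δh: det = 290·340 − (-40)·15 = 99200.
∂h/∂x = [(+4.6)·340 − (-0.8)·15] / 99200 = +0.01589
∂h/∂y = [290·(-0.8) − (-40)·(+4.6)] / 99200 = -0.0004839
|∇h| = √(0.01589² + -0.0004839²) = 0.0159

0.016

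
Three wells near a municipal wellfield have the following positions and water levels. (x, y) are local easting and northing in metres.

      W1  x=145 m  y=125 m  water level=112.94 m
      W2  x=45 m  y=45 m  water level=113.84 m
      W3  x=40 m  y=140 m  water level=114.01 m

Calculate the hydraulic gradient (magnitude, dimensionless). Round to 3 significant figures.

0.0101

Three-point gradient (reference W1): Δ to W2 = (-100, -80, +0.90), Δ to W3 = (-105, 15, +1.07).
∂h/∂x = -0.01001, ∂h/∂y = +0.001263 (det = -9900).
|∇h| = √(-0.01001² + 0.001263²) = 0.01009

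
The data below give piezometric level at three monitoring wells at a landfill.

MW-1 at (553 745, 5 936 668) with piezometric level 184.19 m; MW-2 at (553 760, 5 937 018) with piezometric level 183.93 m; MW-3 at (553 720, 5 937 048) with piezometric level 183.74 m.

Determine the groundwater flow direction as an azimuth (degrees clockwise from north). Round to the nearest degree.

283°

Three-point gradient (reference MW-1): Δ to MW-2 = (15, 350, -0.26), Δ to MW-3 = (-25, 380, -0.45).
∂h/∂x = +0.004062, ∂h/∂y = -0.0009170 (det = 14450).
Flow direction (−∇h) has components (-0.004062 E, +0.0009170 N).
Azimuth = atan2(E, N) = atan2(-0.004062, +0.0009170) = 282.7° ≈ 283°.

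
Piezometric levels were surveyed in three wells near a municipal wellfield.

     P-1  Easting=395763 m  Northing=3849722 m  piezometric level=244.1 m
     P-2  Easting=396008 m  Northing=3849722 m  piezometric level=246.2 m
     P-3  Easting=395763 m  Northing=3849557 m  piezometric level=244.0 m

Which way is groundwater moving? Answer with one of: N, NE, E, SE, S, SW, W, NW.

W

∂h/∂x = (246.2 − 244.1) / (396008 − 395763) = +0.008571
∂h/∂y = (244.0 − 244.1) / (3849557 − 3849722) = +0.0006061
Flow = −∇h = (-0.008571 east, -0.0006061 north), which points west.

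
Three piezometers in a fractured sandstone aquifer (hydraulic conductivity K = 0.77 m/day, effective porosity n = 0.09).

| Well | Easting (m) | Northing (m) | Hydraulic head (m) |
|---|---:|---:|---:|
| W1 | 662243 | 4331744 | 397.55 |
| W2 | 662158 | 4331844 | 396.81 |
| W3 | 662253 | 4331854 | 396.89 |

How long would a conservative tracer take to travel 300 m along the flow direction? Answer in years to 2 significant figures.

15 years

Three-point gradient (reference W1): Δ to W2 = (-85, 100, -0.74), Δ to W3 = (10, 110, -0.66).
∂h/∂x = +0.001488, ∂h/∂y = -0.006135 (det = -10350).
|∇h| = √(0.001488² + -0.006135²) = 0.006313
Seepage velocity v = K·i/n = 0.77 × 0.006313 / 0.09 = 0.05401 m/day.
t = 300 / 0.05401 = 5555 days = 15.2 years.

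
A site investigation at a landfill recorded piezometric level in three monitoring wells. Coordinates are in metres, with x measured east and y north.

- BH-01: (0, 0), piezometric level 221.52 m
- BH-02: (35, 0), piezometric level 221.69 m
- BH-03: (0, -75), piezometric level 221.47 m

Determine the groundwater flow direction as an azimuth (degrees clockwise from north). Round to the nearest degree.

262°

∂h/∂x = (221.69 − 221.52) / (35 − 0) = +0.004857
∂h/∂y = (221.47 − 221.52) / (-75 − 0) = +0.0006667
Flow direction (−∇h) has components (-0.004857 E, -0.0006667 N).
Azimuth = atan2(E, N) = atan2(-0.004857, -0.0006667) = 262.2° ≈ 262°.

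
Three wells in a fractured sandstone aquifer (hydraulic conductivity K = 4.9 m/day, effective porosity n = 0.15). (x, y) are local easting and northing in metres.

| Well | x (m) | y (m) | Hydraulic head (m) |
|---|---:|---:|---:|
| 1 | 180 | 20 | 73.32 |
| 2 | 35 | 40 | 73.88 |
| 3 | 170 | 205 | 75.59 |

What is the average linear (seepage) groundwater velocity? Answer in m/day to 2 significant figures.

With h = a·x + b·y + c and 1 as origin, the differences give:
  (-145)·a + 20·b = +0.56
  (-10)·a + 185·b = +2.27
Eliminate b (×185 and ×20, subtract): -26625·a = 58.200 → a = ∂h/∂x = -0.002186
Back-substitute: b = ∂h/∂y = +0.01215.
|∇h| = √(-0.002186² + 0.01215²) = 0.01235
Seepage velocity v = K·i/n = 4.9 × 0.01235 / 0.15 = 0.4034 m/day.

0.40 m/day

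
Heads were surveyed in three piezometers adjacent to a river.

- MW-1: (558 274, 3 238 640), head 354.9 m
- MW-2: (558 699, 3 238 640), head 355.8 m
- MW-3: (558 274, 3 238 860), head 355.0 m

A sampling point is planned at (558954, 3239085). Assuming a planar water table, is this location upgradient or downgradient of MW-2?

∂h/∂x = (355.8 − 354.9) / (558699 − 558274) = +0.002118
∂h/∂y = (355.0 − 354.9) / (3238860 − 3238640) = +0.0004545
Head at (558954, 3239085) = 354.9 + (+0.002118)·(680) + (+0.0004545)·(445) = 356.54 m.
That is higher than the 355.8 m at MW-2, so the point is upgradient.

upgradient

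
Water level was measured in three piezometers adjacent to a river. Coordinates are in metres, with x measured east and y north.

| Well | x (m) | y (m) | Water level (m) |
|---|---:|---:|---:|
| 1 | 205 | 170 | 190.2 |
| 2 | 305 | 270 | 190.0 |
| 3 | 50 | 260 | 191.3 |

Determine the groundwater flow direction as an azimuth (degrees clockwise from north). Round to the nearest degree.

122°

With h = a·x + b·y + c and 1 as origin, the differences give:
  100·a + 100·b = -0.2
  (-155)·a + 90·b = +1.1
Eliminate b (×90 and ×100, subtract): 24500·a = -128.00 → a = ∂h/∂x = -0.005224
Back-substitute: b = ∂h/∂y = +0.003224.
Flow direction (−∇h) has components (+0.005224 E, -0.003224 N).
Azimuth = atan2(E, N) = atan2(+0.005224, -0.003224) = 121.7° ≈ 122°.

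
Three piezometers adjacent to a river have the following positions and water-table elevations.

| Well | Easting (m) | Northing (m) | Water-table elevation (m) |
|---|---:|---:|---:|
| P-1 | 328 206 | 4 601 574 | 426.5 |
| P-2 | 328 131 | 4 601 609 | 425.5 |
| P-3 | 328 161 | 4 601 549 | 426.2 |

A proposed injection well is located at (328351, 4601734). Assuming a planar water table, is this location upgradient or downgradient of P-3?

Three-point gradient (reference P-1): Δ to P-2 = (-75, 35, -1.0), Δ to P-3 = (-45, -25, -0.3).
∂h/∂x = +0.01029, ∂h/∂y = -0.006522 (det = 3450).
Head at (328351, 4601734) = 426.5 + (+0.01029)·(145) + (-0.006522)·(160) = 426.95 m.
That is higher than the 426.2 m at P-3, so the point is upgradient.

upgradient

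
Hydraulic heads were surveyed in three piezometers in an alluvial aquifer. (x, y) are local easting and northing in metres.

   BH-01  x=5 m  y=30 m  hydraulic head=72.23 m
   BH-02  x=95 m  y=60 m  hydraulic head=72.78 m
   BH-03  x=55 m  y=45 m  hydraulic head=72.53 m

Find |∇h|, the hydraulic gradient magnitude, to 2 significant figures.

Taking BH-01 as reference: BH-02−BH-01 = (90, 30, +0.55); BH-03−BH-01 = (50, 15, +0.30).
Solve a·Δx + b·Δy = Δh: det = 90·15 − 50·30 = -150.
∂h/∂x = [(+0.55)·15 − (+0.30)·30] / -150 = +0.005000
∂h/∂y = [90·(+0.30) − 50·(+0.55)] / -150 = +0.003333
|∇h| = √(0.005000² + 0.003333²) = 0.006009

0.0060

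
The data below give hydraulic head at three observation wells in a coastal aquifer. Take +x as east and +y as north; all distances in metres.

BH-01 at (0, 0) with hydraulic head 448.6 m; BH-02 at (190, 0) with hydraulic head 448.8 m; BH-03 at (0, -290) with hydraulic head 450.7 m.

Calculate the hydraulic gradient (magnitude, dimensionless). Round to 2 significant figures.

∂h/∂x = (448.8 − 448.6) / (190 − 0) = +0.001053
∂h/∂y = (450.7 − 448.6) / (-290 − 0) = -0.007241
|∇h| = √(0.001053² + -0.007241²) = 0.007317

0.0073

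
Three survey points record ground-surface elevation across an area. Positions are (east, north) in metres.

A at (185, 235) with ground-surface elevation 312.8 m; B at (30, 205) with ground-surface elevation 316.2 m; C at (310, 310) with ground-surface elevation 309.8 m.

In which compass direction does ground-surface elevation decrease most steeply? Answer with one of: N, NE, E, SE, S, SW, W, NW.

E

Three-point gradient (reference A): Δ to B = (-155, -30, +3.4), Δ to C = (125, 75, -3.0).
∂z/∂x = -0.02095, ∂z/∂y = -0.005079 (det = -7875).
Steepest decrease is along −∇f = (+0.02095 E, +0.005079 N) → east.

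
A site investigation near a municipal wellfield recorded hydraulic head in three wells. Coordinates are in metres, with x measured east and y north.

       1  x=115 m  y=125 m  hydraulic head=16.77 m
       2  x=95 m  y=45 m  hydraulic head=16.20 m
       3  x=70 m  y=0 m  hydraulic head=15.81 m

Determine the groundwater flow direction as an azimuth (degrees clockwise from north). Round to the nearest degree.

Differences from 1: to 2 (Δx, Δy, Δh) = (-20, -80, -0.57); to 3 = (-45, -125, -0.96).
Solve a·Δx + b·Δy = Δh: det = (-20)·(-125) − (-45)·(-80) = -1100.
∂h/∂x = [(-0.57)·(-125) − (-0.96)·(-80)] / -1100 = +0.005045
∂h/∂y = [(-20)·(-0.96) − (-45)·(-0.57)] / -1100 = +0.005864
Flow direction (−∇h) has components (-0.005045 E, -0.005864 N).
Azimuth = atan2(E, N) = atan2(-0.005045, -0.005864) = 220.7° ≈ 221°.

221°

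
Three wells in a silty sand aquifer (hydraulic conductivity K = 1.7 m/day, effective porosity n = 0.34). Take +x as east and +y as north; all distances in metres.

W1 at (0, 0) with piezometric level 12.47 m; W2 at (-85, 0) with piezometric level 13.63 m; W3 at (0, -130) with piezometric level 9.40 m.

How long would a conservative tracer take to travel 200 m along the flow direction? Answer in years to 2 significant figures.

∂h/∂x = (13.63 − 12.47) / (-85 − 0) = -0.01365
∂h/∂y = (9.40 − 12.47) / (-130 − 0) = +0.02362
|∇h| = √(-0.01365² + 0.02362²) = 0.02728
Seepage velocity v = K·i/n = 1.7 × 0.02728 / 0.34 = 0.1364 m/day.
t = 200 / 0.1364 = 1466 days = 4.01 years.

4.0 years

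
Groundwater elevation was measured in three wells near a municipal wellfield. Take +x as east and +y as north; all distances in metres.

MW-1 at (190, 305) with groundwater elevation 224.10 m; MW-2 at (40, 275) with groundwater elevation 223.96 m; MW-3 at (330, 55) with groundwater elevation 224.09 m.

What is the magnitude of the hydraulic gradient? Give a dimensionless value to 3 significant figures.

Taking MW-1 as reference: MW-2−MW-1 = (-150, -30, -0.14); MW-3−MW-1 = (140, -250, -0.01).
Solve a·Δx + b·Δy = Δh: det = (-150)·(-250) − 140·(-30) = 41700.
∂h/∂x = [(-0.14)·(-250) − (-0.01)·(-30)] / 41700 = +0.0008321
∂h/∂y = [(-150)·(-0.01) − 140·(-0.14)] / 41700 = +0.0005060
|∇h| = √(0.0008321² + 0.0005060²) = 0.0009739

0.000974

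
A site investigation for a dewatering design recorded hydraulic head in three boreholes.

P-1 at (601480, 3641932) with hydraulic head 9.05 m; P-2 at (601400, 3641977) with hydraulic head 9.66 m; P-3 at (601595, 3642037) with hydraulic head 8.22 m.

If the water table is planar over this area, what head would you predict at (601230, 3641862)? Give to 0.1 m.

With h = a·x + b·y + c and P-1 as origin, the differences give:
  (-80)·a + 45·b = +0.61
  115·a + 105·b = -0.83
Eliminate b (×105 and ×45, subtract): -13575·a = 101.400 → a = ∂h/∂x = -0.007470
Back-substitute: b = ∂h/∂y = +0.0002762.
h(601230, 3641862) = 9.05 + (-0.007470)·(-250) + (+0.0002762)·(-70) = 9.05 +1.867 -0.019 = 10.898 m.

10.9 m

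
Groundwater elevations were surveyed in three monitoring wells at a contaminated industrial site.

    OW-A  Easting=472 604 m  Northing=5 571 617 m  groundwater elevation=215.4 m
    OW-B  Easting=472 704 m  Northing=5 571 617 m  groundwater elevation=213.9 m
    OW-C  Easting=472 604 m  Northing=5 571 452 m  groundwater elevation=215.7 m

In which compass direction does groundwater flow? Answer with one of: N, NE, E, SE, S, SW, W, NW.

E

∂h/∂x = (213.9 − 215.4) / (472704 − 472604) = -0.01500
∂h/∂y = (215.7 − 215.4) / (5571452 − 5571617) = -0.001818
Flow = −∇h = (+0.01500 east, +0.001818 north), which points east.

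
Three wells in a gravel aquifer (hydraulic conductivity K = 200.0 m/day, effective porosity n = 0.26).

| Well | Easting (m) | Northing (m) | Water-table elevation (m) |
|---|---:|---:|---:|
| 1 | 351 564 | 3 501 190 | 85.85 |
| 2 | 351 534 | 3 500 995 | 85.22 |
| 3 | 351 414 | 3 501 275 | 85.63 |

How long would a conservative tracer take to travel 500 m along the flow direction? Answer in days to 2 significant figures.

Differences from 1: to 2 (Δx, Δy, Δh) = (-30, -195, -0.63); to 3 = (-150, 85, -0.22).
Determinant of the coordinate differences = (-30)·85 − (-150)·(-195) = -31800.
∂h/∂x = [(-0.63)·85 − (-0.22)·(-195)] / -31800 = +0.003033
∂h/∂y = [(-30)·(-0.22) − (-150)·(-0.63)] / -31800 = +0.002764
|∇h| = √(0.003033² + 0.002764²) = 0.004104
Seepage velocity v = K·i/n = 200.0 × 0.004104 / 0.26 = 3.157 m/day.
t = 500 / 3.157 = 158.4 days.

160 days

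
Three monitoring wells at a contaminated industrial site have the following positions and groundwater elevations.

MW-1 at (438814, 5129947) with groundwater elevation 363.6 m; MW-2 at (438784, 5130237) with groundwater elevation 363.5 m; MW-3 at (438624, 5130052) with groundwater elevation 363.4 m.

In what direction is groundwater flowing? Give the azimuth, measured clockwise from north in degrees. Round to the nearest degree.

285°

Three-point gradient (reference MW-1): Δ to MW-2 = (-30, 290, -0.1), Δ to MW-3 = (-190, 105, -0.2).
∂h/∂x = +0.0009143, ∂h/∂y = -0.0002502 (det = 51950).
Flow direction (−∇h) has components (-0.0009143 E, +0.0002502 N).
Azimuth = atan2(E, N) = atan2(-0.0009143, +0.0002502) = 285.3° ≈ 285°.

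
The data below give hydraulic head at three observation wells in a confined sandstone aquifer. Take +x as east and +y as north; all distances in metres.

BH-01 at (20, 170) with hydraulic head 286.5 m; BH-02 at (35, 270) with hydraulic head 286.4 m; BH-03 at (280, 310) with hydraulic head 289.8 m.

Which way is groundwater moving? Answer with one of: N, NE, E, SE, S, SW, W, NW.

Differences from BH-01: to BH-02 (Δx, Δy, Δh) = (15, 100, -0.1); to BH-03 = (260, 140, +3.3).
Determinant of the coordinate differences = 15·140 − 260·100 = -23900.
∂h/∂x = [(-0.1)·140 − (+3.3)·100] / -23900 = +0.01439
∂h/∂y = [15·(+3.3) − 260·(-0.1)] / -23900 = -0.003159
Flow = −∇h = (-0.01439 east, +0.003159 north), which points west.

W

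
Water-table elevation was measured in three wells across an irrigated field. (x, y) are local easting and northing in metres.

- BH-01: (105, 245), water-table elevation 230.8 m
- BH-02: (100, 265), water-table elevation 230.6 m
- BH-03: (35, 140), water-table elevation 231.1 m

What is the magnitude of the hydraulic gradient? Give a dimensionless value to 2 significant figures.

0.011

Three-point gradient (reference BH-01): Δ to BH-02 = (-5, 20, -0.2), Δ to BH-03 = (-70, -105, +0.3).
∂h/∂x = +0.007792, ∂h/∂y = -0.008052 (det = 1925).
|∇h| = √(0.007792² + -0.008052²) = 0.0112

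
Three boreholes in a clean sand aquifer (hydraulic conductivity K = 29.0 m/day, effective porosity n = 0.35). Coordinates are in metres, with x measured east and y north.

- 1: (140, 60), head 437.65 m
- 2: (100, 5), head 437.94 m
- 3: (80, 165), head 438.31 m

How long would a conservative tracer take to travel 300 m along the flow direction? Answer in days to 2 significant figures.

Differences from 1: to 2 (Δx, Δy, Δh) = (-40, -55, +0.29); to 3 = (-60, 105, +0.66).
Determinant of the coordinate differences = (-40)·105 − (-60)·(-55) = -7500.
∂h/∂x = [(+0.29)·105 − (+0.66)·(-55)] / -7500 = -0.008900
∂h/∂y = [(-40)·(+0.66) − (-60)·(+0.29)] / -7500 = +0.001200
|∇h| = √(-0.008900² + 0.001200²) = 0.008981
Seepage velocity v = K·i/n = 29.0 × 0.008981 / 0.35 = 0.7441 m/day.
t = 300 / 0.7441 = 403.2 days.

400 days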